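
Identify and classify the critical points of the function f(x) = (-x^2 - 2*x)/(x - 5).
f'(x) = (-x^2 + 10*x + 10)/(x^2 - 10*x + 25)

Solve f'(x) = 0:
  f'(x) = -(x^2 - 10*x - 10)/(x - 5)^2; the denominator is positive wherever f is defined, so f'(x) = 0 ⇔ -x^2 + 10*x + 10 = 0.
  x^2 - 10*x - 10 = 0 has no rational roots; quadratic formula: x = (10 ± √140)/2.
  ⇒ x = 5 - sqrt(35) ≈ -0.9161, 5 + sqrt(35) ≈ 10.9161

f''(x) = -70/(x^3 - 15*x^2 + 75*x - 125)
Second-derivative test at each critical point:
  f''(-0.9161) = 0.3381 > 0 → local minimum
  f''(10.9161) = -0.3381 < 0 → local maximum

Critical points: x = 5 - sqrt(35) ≈ -0.9161 (local minimum); x = 5 + sqrt(35) ≈ 10.9161 (local maximum)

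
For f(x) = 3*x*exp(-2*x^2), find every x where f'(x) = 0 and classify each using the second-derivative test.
f'(x) = 3*(1 - 4*x^2)*exp(-2*x^2)

Solve f'(x) = 0:
  f'(x) = (3 - 12*x^2)·exp(-2*x^2) and exp(-2*x^2) > 0 for every x, so f'(x) = 0 ⇔ 3 - 12*x^2 = 0.
  Factor: 3 - 12*x^2 = -3*(2*x - 1)*(2*x + 1) = 0.
  ⇒ x = -1/2, 1/2

f''(x) = (48*x^3 - 36*x)*exp(-2*x^2)
Second-derivative test at each critical point:
  f''(-1/2) = 7.2784 > 0 → local minimum
  f''(1/2) = -7.2784 < 0 → local maximum

Critical points: x = -1/2 (local minimum); x = 1/2 (local maximum)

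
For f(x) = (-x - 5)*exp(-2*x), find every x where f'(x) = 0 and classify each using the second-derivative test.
f'(x) = (2*x + 9)*exp(-2*x)

Solve f'(x) = 0:
  f'(x) = (2*x + 9)·exp(-2*x) and exp(-2*x) > 0 for every x, so f'(x) = 0 ⇔ 2*x + 9 = 0.
  2*x + 9 = 0.
  ⇒ x = -9/2

f''(x) = 4*(-x - 4)*exp(-2*x)
Second-derivative test at each critical point:
  f''(-9/2) = 16206.1679 > 0 → local minimum

Critical points: x = -9/2 (local minimum)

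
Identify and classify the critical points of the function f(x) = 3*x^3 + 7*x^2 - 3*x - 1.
f'(x) = 9*x^2 + 14*x - 3

Solve f'(x) = 0:
  9*x^2 + 14*x - 3 = 0 has no rational roots; quadratic formula: x = (-14 ± √304)/18.
  ⇒ x = -2*sqrt(19)/9 - 7/9 ≈ -1.7464, -7/9 + 2*sqrt(19)/9 ≈ 0.1909

f''(x) = 18*x + 14
Second-derivative test at each critical point:
  f''(-1.7464) = -17.4356 < 0 → local maximum
  f''(0.1909) = 17.4356 > 0 → local minimum

Critical points: x = -2*sqrt(19)/9 - 7/9 ≈ -1.7464 (local maximum); x = -7/9 + 2*sqrt(19)/9 ≈ 0.1909 (local minimum)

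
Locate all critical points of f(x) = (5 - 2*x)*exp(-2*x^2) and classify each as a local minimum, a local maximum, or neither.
f'(x) = 2*(2*x*(2*x - 5) - 1)*exp(-2*x^2)

Solve f'(x) = 0:
  f'(x) = (8*x^2 - 20*x - 2)·exp(-2*x^2) and exp(-2*x^2) > 0 for every x, so f'(x) = 0 ⇔ 8*x^2 - 20*x - 2 = 0.
  Factor: 8*x^2 - 20*x - 2 = 2*(4*x^2 - 10*x - 1); 4*x^2 - 10*x - 1 = 0 has no rational roots; quadratic formula: x = (10 ± √116)/8.
  ⇒ x = 5/4 - sqrt(29)/4 ≈ -0.0963, 5/4 + sqrt(29)/4 ≈ 2.5963

f''(x) = 4*(4*x^2*(5 - 2*x) + 6*x - 5)*exp(-2*x^2)
Second-derivative test at each critical point:
  f''(-0.0963) = -21.1449 < 0 → local maximum
  f''(2.5963) = 3.008e-05 > 0 → local minimum

Critical points: x = 5/4 - sqrt(29)/4 ≈ -0.0963 (local maximum); x = 5/4 + sqrt(29)/4 ≈ 2.5963 (local minimum)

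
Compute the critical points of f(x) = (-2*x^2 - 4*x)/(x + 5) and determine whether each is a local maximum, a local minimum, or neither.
f'(x) = 2*(-x^2 - 10*x - 10)/(x^2 + 10*x + 25)

Solve f'(x) = 0:
  f'(x) = -2*(x^2 + 10*x + 10)/(x + 5)^2; the denominator is positive wherever f is defined, so f'(x) = 0 ⇔ -2*x^2 - 20*x - 20 = 0.
  Factor: -2*x^2 - 20*x - 20 = -2*(x^2 + 10*x + 10); x^2 + 10*x + 10 = 0 has no rational roots; quadratic formula: x = (-10 ± √60)/2.
  ⇒ x = -5 - sqrt(15) ≈ -8.8730, -5 + sqrt(15) ≈ -1.1270

f''(x) = -60/(x^3 + 15*x^2 + 75*x + 125)
Second-derivative test at each critical point:
  f''(-8.8730) = 1.0328 > 0 → local minimum
  f''(-1.1270) = -1.0328 < 0 → local maximum

Critical points: x = -5 - sqrt(15) ≈ -8.8730 (local minimum); x = -5 + sqrt(15) ≈ -1.1270 (local maximum)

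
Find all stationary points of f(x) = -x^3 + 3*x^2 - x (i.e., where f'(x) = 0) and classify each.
f'(x) = -3*x^2 + 6*x - 1

Solve f'(x) = 0:
  3*x^2 - 6*x + 1 = 0 has no rational roots; quadratic formula: x = (6 ± √24)/6.
  ⇒ x = 1 - sqrt(6)/3 ≈ 0.1835, sqrt(6)/3 + 1 ≈ 1.8165

f''(x) = 6 - 6*x
Second-derivative test at each critical point:
  f''(0.1835) = 4.8990 > 0 → local minimum
  f''(1.8165) = -4.8990 < 0 → local maximum

Critical points: x = 1 - sqrt(6)/3 ≈ 0.1835 (local minimum); x = sqrt(6)/3 + 1 ≈ 1.8165 (local maximum)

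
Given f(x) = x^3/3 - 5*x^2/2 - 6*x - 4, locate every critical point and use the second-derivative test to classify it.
f'(x) = x^2 - 5*x - 6

Solve f'(x) = 0:
  Factor: x^2 - 5*x - 6 = (x - 6)*(x + 1) = 0.
  ⇒ x = -1, 6

f''(x) = 2*x - 5
Second-derivative test at each critical point:
  f''(-1) = -7 < 0 → local maximum
  f''(6) = 7 > 0 → local minimum

Critical points: x = -1 (local maximum); x = 6 (local minimum)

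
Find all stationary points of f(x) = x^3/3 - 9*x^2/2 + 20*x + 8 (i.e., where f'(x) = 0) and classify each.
f'(x) = x^2 - 9*x + 20

Solve f'(x) = 0:
  Factor: x^2 - 9*x + 20 = (x - 5)*(x - 4) = 0.
  ⇒ x = 4, 5

f''(x) = 2*x - 9
Second-derivative test at each critical point:
  f''(4) = -1 < 0 → local maximum
  f''(5) = 1 > 0 → local minimum

Critical points: x = 4 (local maximum); x = 5 (local minimum)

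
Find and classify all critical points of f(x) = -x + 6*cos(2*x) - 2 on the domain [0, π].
f'(x) = -12*sin(2*x) - 1

Solve f'(x) = 0 on [0, π]:
  f'(x) = 0 ⇔ sin(2*x) = -1/12, i.e. 2*x = arcsin(-1/12) + 2nπ or 2*x = π − arcsin(-1/12) + 2nπ; keep the solutions lying in [0, π].
  ⇒ x = asin(1/12)/2 + pi/2 ≈ 1.6125, pi - asin(1/12)/2 ≈ 3.0999

f''(x) = -24*cos(2*x)
Second-derivative test at each critical point:
  f''(1.6125) = 23.9165 > 0 → local minimum
  f''(3.0999) = -23.9165 < 0 → local maximum

Critical points: x = asin(1/12)/2 + pi/2 ≈ 1.6125 (local minimum); x = pi - asin(1/12)/2 ≈ 3.0999 (local maximum)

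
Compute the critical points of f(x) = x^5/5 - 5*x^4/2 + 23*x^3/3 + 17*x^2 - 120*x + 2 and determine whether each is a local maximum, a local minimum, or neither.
f'(x) = x^4 - 10*x^3 + 23*x^2 + 34*x - 120

Solve f'(x) = 0:
  Factor: x^4 - 10*x^3 + 23*x^2 + 34*x - 120 = (x - 5)*(x - 4)*(x - 3)*(x + 2) = 0.
  ⇒ x = -2, 3, 4, 5

f''(x) = 4*x^3 - 30*x^2 + 46*x + 34
Second-derivative test at each critical point:
  f''(-2) = -210 < 0 → local maximum
  f''(3) = 10 > 0 → local minimum
  f''(4) = -6 < 0 → local maximum
  f''(5) = 14 > 0 → local minimum

Critical points: x = -2 (local maximum); x = 3 (local minimum); x = 4 (local maximum); x = 5 (local minimum)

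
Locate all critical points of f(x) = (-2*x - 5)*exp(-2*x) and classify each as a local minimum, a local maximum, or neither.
f'(x) = 4*(x + 2)*exp(-2*x)

Solve f'(x) = 0:
  f'(x) = (4*x + 8)·exp(-2*x) and exp(-2*x) > 0 for every x, so f'(x) = 0 ⇔ 4*x + 8 = 0.
  Factor: 4*x + 8 = 4*(x + 2) = 0.
  ⇒ x = -2

f''(x) = 4*(-2*x - 3)*exp(-2*x)
Second-derivative test at each critical point:
  f''(-2) = 218.3926 > 0 → local minimum

Critical points: x = -2 (local minimum)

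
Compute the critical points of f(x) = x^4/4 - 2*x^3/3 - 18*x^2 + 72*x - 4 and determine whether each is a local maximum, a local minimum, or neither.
f'(x) = x^3 - 2*x^2 - 36*x + 72

Solve f'(x) = 0:
  Factor: x^3 - 2*x^2 - 36*x + 72 = (x - 6)*(x - 2)*(x + 6) = 0.
  ⇒ x = -6, 2, 6

f''(x) = 3*x^2 - 4*x - 36
Second-derivative test at each critical point:
  f''(-6) = 96 > 0 → local minimum
  f''(2) = -32 < 0 → local maximum
  f''(6) = 48 > 0 → local minimum

Critical points: x = -6 (local minimum); x = 2 (local maximum); x = 6 (local minimum)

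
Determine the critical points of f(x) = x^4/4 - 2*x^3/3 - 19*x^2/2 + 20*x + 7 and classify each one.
f'(x) = x^3 - 2*x^2 - 19*x + 20

Solve f'(x) = 0:
  Factor: x^3 - 2*x^2 - 19*x + 20 = (x - 5)*(x - 1)*(x + 4) = 0.
  ⇒ x = -4, 1, 5

f''(x) = 3*x^2 - 4*x - 19
Second-derivative test at each critical point:
  f''(-4) = 45 > 0 → local minimum
  f''(1) = -20 < 0 → local maximum
  f''(5) = 36 > 0 → local minimum

Critical points: x = -4 (local minimum); x = 1 (local maximum); x = 5 (local minimum)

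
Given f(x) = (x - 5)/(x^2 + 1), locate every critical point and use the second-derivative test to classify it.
f'(x) = (x^2 - 2*x*(x - 5) + 1)/(x^2 + 1)^2

Solve f'(x) = 0:
  f'(x) = -(x^2 - 10*x - 1)/(x^2 + 1)^2; the denominator is positive wherever f is defined, so f'(x) = 0 ⇔ -x^2 + 10*x + 1 = 0.
  x^2 - 10*x - 1 = 0 has no rational roots; quadratic formula: x = (10 ± √104)/2.
  ⇒ x = 5 - sqrt(26) ≈ -0.0990, 5 + sqrt(26) ≈ 10.0990

f''(x) = 2*(4*x^2*(x - 5) + (5 - 3*x)*(x^2 + 1))/(x^2 + 1)^3
Second-derivative test at each critical point:
  f''(-0.0990) = 10.0010 > 0 → local minimum
  f''(10.0990) = -0.0010 < 0 → local maximum

Critical points: x = 5 - sqrt(26) ≈ -0.0990 (local minimum); x = 5 + sqrt(26) ≈ 10.0990 (local maximum)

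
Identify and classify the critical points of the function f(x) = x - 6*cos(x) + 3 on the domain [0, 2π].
f'(x) = 6*sin(x) + 1

Solve f'(x) = 0 on [0, 2π]:
  f'(x) = 0 ⇔ sin(x) = -1/6, i.e. x = arcsin(-1/6) + 2nπ or x = π − arcsin(-1/6) + 2nπ; keep the solutions lying in [0, 2π].
  ⇒ x = asin(1/6) + pi ≈ 3.3090, -asin(1/6) + 2*pi ≈ 6.1157

f''(x) = 6*cos(x)
Second-derivative test at each critical point:
  f''(3.3090) = -5.9161 < 0 → local maximum
  f''(6.1157) = 5.9161 > 0 → local minimum

Critical points: x = asin(1/6) + pi ≈ 3.3090 (local maximum); x = -asin(1/6) + 2*pi ≈ 6.1157 (local minimum)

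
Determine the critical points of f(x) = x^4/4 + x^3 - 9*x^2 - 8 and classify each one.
f'(x) = x*(x^2 + 3*x - 18)

Solve f'(x) = 0:
  Factor: x^3 + 3*x^2 - 18*x = x*(x - 3)*(x + 6) = 0.
  ⇒ x = -6, 0, 3

f''(x) = 3*x^2 + 6*x - 18
Second-derivative test at each critical point:
  f''(-6) = 54 > 0 → local minimum
  f''(0) = -18 < 0 → local maximum
  f''(3) = 27 > 0 → local minimum

Critical points: x = -6 (local minimum); x = 0 (local maximum); x = 3 (local minimum)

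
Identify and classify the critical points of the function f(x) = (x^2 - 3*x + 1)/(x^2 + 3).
f'(x) = (3*x^2 + 4*x - 9)/(x^4 + 6*x^2 + 9)

Solve f'(x) = 0:
  f'(x) = (3*x^2 + 4*x - 9)/(x^2 + 3)^2; the denominator is positive wherever f is defined, so f'(x) = 0 ⇔ 3*x^2 + 4*x - 9 = 0.
  3*x^2 + 4*x - 9 = 0 has no rational roots; quadratic formula: x = (-4 ± √124)/6.
  ⇒ x = -sqrt(31)/3 - 2/3 ≈ -2.5226, -2/3 + sqrt(31)/3 ≈ 1.1893

f''(x) = 6*(-x^3 - 2*x^2 + 9*x + 2)/(x^6 + 9*x^4 + 27*x^2 + 27)
Second-derivative test at each critical point:
  f''(-2.5226) = -0.1270 < 0 → local maximum
  f''(1.1893) = 0.5715 > 0 → local minimum

Critical points: x = -sqrt(31)/3 - 2/3 ≈ -2.5226 (local maximum); x = -2/3 + sqrt(31)/3 ≈ 1.1893 (local minimum)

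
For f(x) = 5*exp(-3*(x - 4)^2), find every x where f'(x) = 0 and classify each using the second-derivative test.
f'(x) = 30*(4 - x)*exp(-3*(x - 4)^2)

Solve f'(x) = 0:
  f'(x) = (120 - 30*x)·exp(-3*(x - 4)^2) and exp(-3*(x - 4)^2) > 0 for every x, so f'(x) = 0 ⇔ 120 - 30*x = 0.
  Factor: 120 - 30*x = -30*(x - 4) = 0.
  ⇒ x = 4

f''(x) = 30*(6*(x - 4)^2 - 1)*exp(-3*(x - 4)^2)
Second-derivative test at each critical point:
  f''(4) = -30 < 0 → local maximum

Critical points: x = 4 (local maximum)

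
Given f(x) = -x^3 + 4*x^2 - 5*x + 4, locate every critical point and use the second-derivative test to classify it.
f'(x) = -3*x^2 + 8*x - 5

Solve f'(x) = 0:
  Factor: -3*x^2 + 8*x - 5 = -(x - 1)*(3*x - 5) = 0.
  ⇒ x = 1, 5/3

f''(x) = 8 - 6*x
Second-derivative test at each critical point:
  f''(1) = 2 > 0 → local minimum
  f''(5/3) = -2 < 0 → local maximum

Critical points: x = 1 (local minimum); x = 5/3 (local maximum)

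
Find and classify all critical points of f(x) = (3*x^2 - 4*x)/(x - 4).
f'(x) = (3*x^2 - 24*x + 16)/(x^2 - 8*x + 16)

Solve f'(x) = 0:
  f'(x) = (3*x^2 - 24*x + 16)/(x - 4)^2; the denominator is positive wherever f is defined, so f'(x) = 0 ⇔ 3*x^2 - 24*x + 16 = 0.
  3*x^2 - 24*x + 16 = 0 has no rational roots; quadratic formula: x = (24 ± √384)/6.
  ⇒ x = 4 - 4*sqrt(6)/3 ≈ 0.7340, 4*sqrt(6)/3 + 4 ≈ 7.2660

f''(x) = 64/(x^3 - 12*x^2 + 48*x - 64)
Second-derivative test at each critical point:
  f''(0.7340) = -1.8371 < 0 → local maximum
  f''(7.2660) = 1.8371 > 0 → local minimum

Critical points: x = 4 - 4*sqrt(6)/3 ≈ 0.7340 (local maximum); x = 4*sqrt(6)/3 + 4 ≈ 7.2660 (local minimum)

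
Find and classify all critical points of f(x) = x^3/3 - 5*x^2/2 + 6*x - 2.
f'(x) = x^2 - 5*x + 6

Solve f'(x) = 0:
  Factor: x^2 - 5*x + 6 = (x - 3)*(x - 2) = 0.
  ⇒ x = 2, 3

f''(x) = 2*x - 5
Second-derivative test at each critical point:
  f''(2) = -1 < 0 → local maximum
  f''(3) = 1 > 0 → local minimum

Critical points: x = 2 (local maximum); x = 3 (local minimum)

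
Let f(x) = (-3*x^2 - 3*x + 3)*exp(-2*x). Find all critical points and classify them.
f'(x) = 3*(2*x^2 - 3)*exp(-2*x)

Solve f'(x) = 0:
  f'(x) = (6*x^2 - 9)·exp(-2*x) and exp(-2*x) > 0 for every x, so f'(x) = 0 ⇔ 6*x^2 - 9 = 0.
  Factor: 6*x^2 - 9 = 3*(2*x^2 - 3); 2*x^2 - 3 = 0 has no rational roots; quadratic formula: x = (0 ± √24)/4.
  ⇒ x = -sqrt(6)/2 ≈ -1.2247, sqrt(6)/2 ≈ 1.2247

f''(x) = 6*(-2*x^2 + 2*x + 3)*exp(-2*x)
Second-derivative test at each critical point:
  f''(-1.2247) = -170.2263 < 0 → local maximum
  f''(1.2247) = 1.2689 > 0 → local minimum

Critical points: x = -sqrt(6)/2 ≈ -1.2247 (local maximum); x = sqrt(6)/2 ≈ 1.2247 (local minimum)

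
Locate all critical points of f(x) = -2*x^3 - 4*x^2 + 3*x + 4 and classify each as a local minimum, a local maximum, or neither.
f'(x) = -6*x^2 - 8*x + 3

Solve f'(x) = 0:
  6*x^2 + 8*x - 3 = 0 has no rational roots; quadratic formula: x = (-8 ± √136)/12.
  ⇒ x = -sqrt(34)/6 - 2/3 ≈ -1.6385, -2/3 + sqrt(34)/6 ≈ 0.3052

f''(x) = -12*x - 8
Second-derivative test at each critical point:
  f''(-1.6385) = 11.6619 > 0 → local minimum
  f''(0.3052) = -11.6619 < 0 → local maximum

Critical points: x = -sqrt(34)/6 - 2/3 ≈ -1.6385 (local minimum); x = -2/3 + sqrt(34)/6 ≈ 0.3052 (local maximum)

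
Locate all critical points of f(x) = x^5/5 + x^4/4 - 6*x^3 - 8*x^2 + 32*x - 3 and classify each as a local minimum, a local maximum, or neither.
f'(x) = x^4 + x^3 - 18*x^2 - 16*x + 32

Solve f'(x) = 0:
  Factor: x^4 + x^3 - 18*x^2 - 16*x + 32 = (x - 4)*(x - 1)*(x + 2)*(x + 4) = 0.
  ⇒ x = -4, -2, 1, 4

f''(x) = 4*x^3 + 3*x^2 - 36*x - 16
Second-derivative test at each critical point:
  f''(-4) = -80 < 0 → local maximum
  f''(-2) = 36 > 0 → local minimum
  f''(1) = -45 < 0 → local maximum
  f''(4) = 144 > 0 → local minimum

Critical points: x = -4 (local maximum); x = -2 (local minimum); x = 1 (local maximum); x = 4 (local minimum)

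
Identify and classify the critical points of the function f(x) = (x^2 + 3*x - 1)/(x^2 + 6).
f'(x) = (-3*x^2 + 14*x + 18)/(x^4 + 12*x^2 + 36)

Solve f'(x) = 0:
  f'(x) = -(3*x^2 - 14*x - 18)/(x^2 + 6)^2; the denominator is positive wherever f is defined, so f'(x) = 0 ⇔ -3*x^2 + 14*x + 18 = 0.
  3*x^2 - 14*x - 18 = 0 has no rational roots; quadratic formula: x = (14 ± √412)/6.
  ⇒ x = 7/3 - sqrt(103)/3 ≈ -1.0496, 7/3 + sqrt(103)/3 ≈ 5.7163

f''(x) = 6*(x^3 - 7*x^2 - 18*x + 14)/(x^6 + 18*x^4 + 108*x^2 + 216)
Second-derivative test at each critical point:
  f''(-1.0496) = 0.4025 > 0 → local minimum
  f''(5.7163) = -0.0136 < 0 → local maximum

Critical points: x = 7/3 - sqrt(103)/3 ≈ -1.0496 (local minimum); x = 7/3 + sqrt(103)/3 ≈ 5.7163 (local maximum)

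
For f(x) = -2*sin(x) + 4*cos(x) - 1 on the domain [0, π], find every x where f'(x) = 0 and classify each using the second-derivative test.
f'(x) = -4*sin(x) - 2*cos(x)

Solve f'(x) = 0 on [0, π]:
  f'(x) = 0 ⇔ -2*cos(x) = 4*sin(x) ⇔ tan(x) = -1/2, i.e. x = arctan(-1/2) + nπ; keep the solutions lying in [0, π].
  ⇒ x = pi - atan(1/2) ≈ 2.6779

f''(x) = 2*sin(x) - 4*cos(x)
Second-derivative test at each critical point:
  f''(2.6779) = 4.4721 > 0 → local minimum

Critical points: x = pi - atan(1/2) ≈ 2.6779 (local minimum)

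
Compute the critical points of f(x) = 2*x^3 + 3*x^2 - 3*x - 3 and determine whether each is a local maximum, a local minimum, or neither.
f'(x) = 6*x^2 + 6*x - 3

Solve f'(x) = 0:
  Factor: 6*x^2 + 6*x - 3 = 3*(2*x^2 + 2*x - 1); 2*x^2 + 2*x - 1 = 0 has no rational roots; quadratic formula: x = (-2 ± √12)/4.
  ⇒ x = -sqrt(3)/2 - 1/2 ≈ -1.3660, -1/2 + sqrt(3)/2 ≈ 0.3660

f''(x) = 12*x + 6
Second-derivative test at each critical point:
  f''(-1.3660) = -10.3923 < 0 → local maximum
  f''(0.3660) = 10.3923 > 0 → local minimum

Critical points: x = -sqrt(3)/2 - 1/2 ≈ -1.3660 (local maximum); x = -1/2 + sqrt(3)/2 ≈ 0.3660 (local minimum)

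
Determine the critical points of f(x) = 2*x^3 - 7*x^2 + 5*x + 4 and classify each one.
f'(x) = 6*x^2 - 14*x + 5

Solve f'(x) = 0:
  6*x^2 - 14*x + 5 = 0 has no rational roots; quadratic formula: x = (14 ± √76)/12.
  ⇒ x = 7/6 - sqrt(19)/6 ≈ 0.4402, sqrt(19)/6 + 7/6 ≈ 1.8931

f''(x) = 12*x - 14
Second-derivative test at each critical point:
  f''(0.4402) = -8.7178 < 0 → local maximum
  f''(1.8931) = 8.7178 > 0 → local minimum

Critical points: x = 7/6 - sqrt(19)/6 ≈ 0.4402 (local maximum); x = sqrt(19)/6 + 7/6 ≈ 1.8931 (local minimum)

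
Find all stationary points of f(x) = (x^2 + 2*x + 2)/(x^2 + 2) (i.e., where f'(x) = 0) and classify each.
f'(x) = 2*(2 - x^2)/(x^4 + 4*x^2 + 4)

Solve f'(x) = 0:
  f'(x) = -2*(x^2 - 2)/(x^2 + 2)^2; the denominator is positive wherever f is defined, so f'(x) = 0 ⇔ 4 - 2*x^2 = 0.
  Factor: 4 - 2*x^2 = -2*(x^2 - 2); x^2 - 2 = 0 has no rational roots; quadratic formula: x = (0 ± √8)/2.
  ⇒ x = -sqrt(2) ≈ -1.4142, sqrt(2) ≈ 1.4142

f''(x) = 4*x*(x^2 - 6)/(x^6 + 6*x^4 + 12*x^2 + 8)
Second-derivative test at each critical point:
  f''(-1.4142) = 0.3536 > 0 → local minimum
  f''(1.4142) = -0.3536 < 0 → local maximum

Critical points: x = -sqrt(2) ≈ -1.4142 (local minimum); x = sqrt(2) ≈ 1.4142 (local maximum)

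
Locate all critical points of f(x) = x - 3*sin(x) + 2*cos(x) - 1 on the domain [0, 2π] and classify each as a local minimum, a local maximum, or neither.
f'(x) = -2*sin(x) - 3*cos(x) + 1

Solve f'(x) = 0 on [0, 2π]:
  f'(x) = 0 ⇔ -2*sin(x) - 3*cos(x) = -1. Write the left side as R·cos(x + φ) with R = √((-3)² + 2²) = sqrt(13), cos φ = -3*sqrt(13)/13, sin φ = 2*sqrt(13)/13; then cos(x + φ) = -sqrt(13)/13. Solve for x and keep the solutions lying in [0, 2π].
  ⇒ x = atan((2 + 6*sqrt(3))/(3 - 4*sqrt(3))) + pi ≈ 1.8778, atan((2 - 6*sqrt(3))/(3 + 4*sqrt(3))) + 2*pi ≈ 5.5814

f''(x) = 3*sin(x) - 2*cos(x)
Second-derivative test at each critical point:
  f''(1.8778) = 3.4641 > 0 → local minimum
  f''(5.5814) = -3.4641 < 0 → local maximum

Critical points: x = atan((2 + 6*sqrt(3))/(3 - 4*sqrt(3))) + pi ≈ 1.8778 (local minimum); x = atan((2 - 6*sqrt(3))/(3 + 4*sqrt(3))) + 2*pi ≈ 5.5814 (local maximum)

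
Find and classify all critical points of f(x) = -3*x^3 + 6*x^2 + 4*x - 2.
f'(x) = -9*x^2 + 12*x + 4

Solve f'(x) = 0:
  9*x^2 - 12*x - 4 = 0 has no rational roots; quadratic formula: x = (12 ± √288)/18.
  ⇒ x = 2/3 - 2*sqrt(2)/3 ≈ -0.2761, 2/3 + 2*sqrt(2)/3 ≈ 1.6095

f''(x) = 12 - 18*x
Second-derivative test at each critical point:
  f''(-0.2761) = 16.9706 > 0 → local minimum
  f''(1.6095) = -16.9706 < 0 → local maximum

Critical points: x = 2/3 - 2*sqrt(2)/3 ≈ -0.2761 (local minimum); x = 2/3 + 2*sqrt(2)/3 ≈ 1.6095 (local maximum)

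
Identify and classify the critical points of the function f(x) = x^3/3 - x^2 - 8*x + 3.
f'(x) = x^2 - 2*x - 8

Solve f'(x) = 0:
  Factor: x^2 - 2*x - 8 = (x - 4)*(x + 2) = 0.
  ⇒ x = -2, 4

f''(x) = 2*x - 2
Second-derivative test at each critical point:
  f''(-2) = -6 < 0 → local maximum
  f''(4) = 6 > 0 → local minimum

Critical points: x = -2 (local maximum); x = 4 (local minimum)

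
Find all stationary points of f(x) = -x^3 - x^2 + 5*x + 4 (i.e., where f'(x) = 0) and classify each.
f'(x) = -3*x^2 - 2*x + 5

Solve f'(x) = 0:
  Factor: -3*x^2 - 2*x + 5 = -(x - 1)*(3*x + 5) = 0.
  ⇒ x = -5/3, 1

f''(x) = -6*x - 2
Second-derivative test at each critical point:
  f''(-5/3) = 8 > 0 → local minimum
  f''(1) = -8 < 0 → local maximum

Critical points: x = -5/3 (local minimum); x = 1 (local maximum)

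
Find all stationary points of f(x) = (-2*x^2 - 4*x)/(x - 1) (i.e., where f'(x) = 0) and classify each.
f'(x) = 2*(-x^2 + 2*x + 2)/(x^2 - 2*x + 1)

Solve f'(x) = 0:
  f'(x) = -2*(x^2 - 2*x - 2)/(x - 1)^2; the denominator is positive wherever f is defined, so f'(x) = 0 ⇔ -2*x^2 + 4*x + 4 = 0.
  Factor: -2*x^2 + 4*x + 4 = -2*(x^2 - 2*x - 2); x^2 - 2*x - 2 = 0 has no rational roots; quadratic formula: x = (2 ± √12)/2.
  ⇒ x = 1 - sqrt(3) ≈ -0.7321, 1 + sqrt(3) ≈ 2.7321

f''(x) = -12/(x^3 - 3*x^2 + 3*x - 1)
Second-derivative test at each critical point:
  f''(-0.7321) = 2.3094 > 0 → local minimum
  f''(2.7321) = -2.3094 < 0 → local maximum

Critical points: x = 1 - sqrt(3) ≈ -0.7321 (local minimum); x = 1 + sqrt(3) ≈ 2.7321 (local maximum)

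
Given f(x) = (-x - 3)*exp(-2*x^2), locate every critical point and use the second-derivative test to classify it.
f'(x) = (4*x*(x + 3) - 1)*exp(-2*x^2)

Solve f'(x) = 0:
  f'(x) = (4*x^2 + 12*x - 1)·exp(-2*x^2) and exp(-2*x^2) > 0 for every x, so f'(x) = 0 ⇔ 4*x^2 + 12*x - 1 = 0.
  4*x^2 + 12*x - 1 = 0 has no rational roots; quadratic formula: x = (-12 ± √160)/8.
  ⇒ x = -sqrt(10)/2 - 3/2 ≈ -3.0811, -3/2 + sqrt(10)/2 ≈ 0.0811

f''(x) = 4*(-4*x^2*(x + 3) + 3*x + 3)*exp(-2*x^2)
Second-derivative test at each critical point:
  f''(-3.0811) = -7.181e-08 < 0 → local maximum
  f''(0.0811) = 12.4837 > 0 → local minimum

Critical points: x = -sqrt(10)/2 - 3/2 ≈ -3.0811 (local maximum); x = -3/2 + sqrt(10)/2 ≈ 0.0811 (local minimum)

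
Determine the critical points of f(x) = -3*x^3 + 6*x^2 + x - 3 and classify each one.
f'(x) = -9*x^2 + 12*x + 1

Solve f'(x) = 0:
  9*x^2 - 12*x - 1 = 0 has no rational roots; quadratic formula: x = (12 ± √180)/18.
  ⇒ x = 2/3 - sqrt(5)/3 ≈ -0.0787, 2/3 + sqrt(5)/3 ≈ 1.4120

f''(x) = 12 - 18*x
Second-derivative test at each critical point:
  f''(-0.0787) = 13.4164 > 0 → local minimum
  f''(1.4120) = -13.4164 < 0 → local maximum

Critical points: x = 2/3 - sqrt(5)/3 ≈ -0.0787 (local minimum); x = 2/3 + sqrt(5)/3 ≈ 1.4120 (local maximum)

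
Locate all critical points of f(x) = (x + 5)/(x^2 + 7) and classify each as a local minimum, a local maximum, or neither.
f'(x) = (x^2 - 2*x*(x + 5) + 7)/(x^2 + 7)^2

Solve f'(x) = 0:
  f'(x) = -(x^2 + 10*x - 7)/(x^2 + 7)^2; the denominator is positive wherever f is defined, so f'(x) = 0 ⇔ -x^2 - 10*x + 7 = 0.
  x^2 + 10*x - 7 = 0 has no rational roots; quadratic formula: x = (-10 ± √128)/2.
  ⇒ x = -4*sqrt(2) - 5 ≈ -10.6569, -5 + 4*sqrt(2) ≈ 0.6569

f''(x) = 2*(4*x^2*(x + 5) - (3*x + 5)*(x^2 + 7))/(x^2 + 7)^3
Second-derivative test at each critical point:
  f''(-10.6569) = 0.0008 > 0 → local minimum
  f''(0.6569) = -0.2049 < 0 → local maximum

Critical points: x = -4*sqrt(2) - 5 ≈ -10.6569 (local minimum); x = -5 + 4*sqrt(2) ≈ 0.6569 (local maximum)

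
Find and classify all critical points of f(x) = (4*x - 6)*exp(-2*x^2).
f'(x) = 4*(-2*x*(2*x - 3) + 1)*exp(-2*x^2)

Solve f'(x) = 0:
  f'(x) = (-16*x^2 + 24*x + 4)·exp(-2*x^2) and exp(-2*x^2) > 0 for every x, so f'(x) = 0 ⇔ -16*x^2 + 24*x + 4 = 0.
  Factor: -16*x^2 + 24*x + 4 = -4*(4*x^2 - 6*x - 1); 4*x^2 - 6*x - 1 = 0 has no rational roots; quadratic formula: x = (6 ± √52)/8.
  ⇒ x = 3/4 - sqrt(13)/4 ≈ -0.1514, 3/4 + sqrt(13)/4 ≈ 1.6514

f''(x) = 8*(4*x^2*(2*x - 3) - 6*x + 3)*exp(-2*x^2)
Second-derivative test at each critical point:
  f''(-0.1514) = 27.5521 > 0 → local minimum
  f''(1.6514) = -0.1234 < 0 → local maximum

Critical points: x = 3/4 - sqrt(13)/4 ≈ -0.1514 (local minimum); x = 3/4 + sqrt(13)/4 ≈ 1.6514 (local maximum)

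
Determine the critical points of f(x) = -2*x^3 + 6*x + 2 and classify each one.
f'(x) = 6 - 6*x^2

Solve f'(x) = 0:
  Factor: 6 - 6*x^2 = -6*(x - 1)*(x + 1) = 0.
  ⇒ x = -1, 1

f''(x) = -12*x
Second-derivative test at each critical point:
  f''(-1) = 12 > 0 → local minimum
  f''(1) = -12 < 0 → local maximum

Critical points: x = -1 (local minimum); x = 1 (local maximum)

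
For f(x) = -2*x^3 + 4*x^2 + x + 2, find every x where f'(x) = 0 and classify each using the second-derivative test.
f'(x) = -6*x^2 + 8*x + 1

Solve f'(x) = 0:
  6*x^2 - 8*x - 1 = 0 has no rational roots; quadratic formula: x = (8 ± √88)/12.
  ⇒ x = 2/3 - sqrt(22)/6 ≈ -0.1151, 2/3 + sqrt(22)/6 ≈ 1.4484

f''(x) = 8 - 12*x
Second-derivative test at each critical point:
  f''(-0.1151) = 9.3808 > 0 → local minimum
  f''(1.4484) = -9.3808 < 0 → local maximum

Critical points: x = 2/3 - sqrt(22)/6 ≈ -0.1151 (local minimum); x = 2/3 + sqrt(22)/6 ≈ 1.4484 (local maximum)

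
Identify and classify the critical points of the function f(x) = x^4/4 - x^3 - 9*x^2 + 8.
f'(x) = x*(x^2 - 3*x - 18)

Solve f'(x) = 0:
  Factor: x^3 - 3*x^2 - 18*x = x*(x - 6)*(x + 3) = 0.
  ⇒ x = -3, 0, 6

f''(x) = 3*x^2 - 6*x - 18
Second-derivative test at each critical point:
  f''(-3) = 27 > 0 → local minimum
  f''(0) = -18 < 0 → local maximum
  f''(6) = 54 > 0 → local minimum

Critical points: x = -3 (local minimum); x = 0 (local maximum); x = 6 (local minimum)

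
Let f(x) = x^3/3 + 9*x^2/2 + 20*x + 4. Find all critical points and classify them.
f'(x) = x^2 + 9*x + 20

Solve f'(x) = 0:
  Factor: x^2 + 9*x + 20 = (x + 4)*(x + 5) = 0.
  ⇒ x = -5, -4

f''(x) = 2*x + 9
Second-derivative test at each critical point:
  f''(-5) = -1 < 0 → local maximum
  f''(-4) = 1 > 0 → local minimum

Critical points: x = -5 (local maximum); x = -4 (local minimum)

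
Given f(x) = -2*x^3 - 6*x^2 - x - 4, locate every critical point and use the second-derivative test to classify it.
f'(x) = -6*x^2 - 12*x - 1

Solve f'(x) = 0:
  6*x^2 + 12*x + 1 = 0 has no rational roots; quadratic formula: x = (-12 ± √120)/12.
  ⇒ x = -1 - sqrt(30)/6 ≈ -1.9129, -1 + sqrt(30)/6 ≈ -0.0871

f''(x) = -12*x - 12
Second-derivative test at each critical point:
  f''(-1.9129) = 10.9545 > 0 → local minimum
  f''(-0.0871) = -10.9545 < 0 → local maximum

Critical points: x = -1 - sqrt(30)/6 ≈ -1.9129 (local minimum); x = -1 + sqrt(30)/6 ≈ -0.0871 (local maximum)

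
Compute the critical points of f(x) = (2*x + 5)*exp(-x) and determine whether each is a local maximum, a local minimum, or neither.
f'(x) = (-2*x - 3)*exp(-x)

Solve f'(x) = 0:
  f'(x) = (-2*x - 3)·exp(-x) and exp(-x) > 0 for every x, so f'(x) = 0 ⇔ -2*x - 3 = 0.
  -2*x - 3 = 0.
  ⇒ x = -3/2

f''(x) = (2*x + 1)*exp(-x)
Second-derivative test at each critical point:
  f''(-3/2) = -8.9634 < 0 → local maximum

Critical points: x = -3/2 (local maximum)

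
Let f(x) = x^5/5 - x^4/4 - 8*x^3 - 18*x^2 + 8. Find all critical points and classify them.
f'(x) = x*(x^3 - x^2 - 24*x - 36)

Solve f'(x) = 0:
  Factor: x^4 - x^3 - 24*x^2 - 36*x = x*(x - 6)*(x + 2)*(x + 3) = 0.
  ⇒ x = -3, -2, 0, 6

f''(x) = 4*x^3 - 3*x^2 - 48*x - 36
Second-derivative test at each critical point:
  f''(-3) = -27 < 0 → local maximum
  f''(-2) = 16 > 0 → local minimum
  f''(0) = -36 < 0 → local maximum
  f''(6) = 432 > 0 → local minimum

Critical points: x = -3 (local maximum); x = -2 (local minimum); x = 0 (local maximum); x = 6 (local minimum)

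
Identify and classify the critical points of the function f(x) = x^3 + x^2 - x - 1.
f'(x) = 3*x^2 + 2*x - 1

Solve f'(x) = 0:
  Factor: 3*x^2 + 2*x - 1 = (x + 1)*(3*x - 1) = 0.
  ⇒ x = -1, 1/3

f''(x) = 6*x + 2
Second-derivative test at each critical point:
  f''(-1) = -4 < 0 → local maximum
  f''(1/3) = 4 > 0 → local minimum

Critical points: x = -1 (local maximum); x = 1/3 (local minimum)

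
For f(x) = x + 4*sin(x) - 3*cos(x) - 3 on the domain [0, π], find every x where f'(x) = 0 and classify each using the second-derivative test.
f'(x) = 3*sin(x) + 4*cos(x) + 1

Solve f'(x) = 0 on [0, π]:
  f'(x) = 0 ⇔ 3*sin(x) + 4*cos(x) = -1. Write the left side as R·cos(x + φ) with R = √(4² + (-3)²) = 5, cos φ = 4/5, sin φ = -3/5; then cos(x + φ) = -1/5. Solve for x and keep the solutions lying in [0, π].
  ⇒ x = atan((-3 + 8*sqrt(6))/(-6*sqrt(6) - 4)) + pi ≈ 2.4157

f''(x) = -4*sin(x) + 3*cos(x)
Second-derivative test at each critical point:
  f''(2.4157) = -4.8990 < 0 → local maximum

Critical points: x = atan((-3 + 8*sqrt(6))/(-6*sqrt(6) - 4)) + pi ≈ 2.4157 (local maximum)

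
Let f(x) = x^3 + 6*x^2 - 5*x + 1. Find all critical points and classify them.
f'(x) = 3*x^2 + 12*x - 5

Solve f'(x) = 0:
  3*x^2 + 12*x - 5 = 0 has no rational roots; quadratic formula: x = (-12 ± √204)/6.
  ⇒ x = -sqrt(51)/3 - 2 ≈ -4.3805, -2 + sqrt(51)/3 ≈ 0.3805

f''(x) = 6*x + 12
Second-derivative test at each critical point:
  f''(-4.3805) = -14.2829 < 0 → local maximum
  f''(0.3805) = 14.2829 > 0 → local minimum

Critical points: x = -sqrt(51)/3 - 2 ≈ -4.3805 (local maximum); x = -2 + sqrt(51)/3 ≈ 0.3805 (local minimum)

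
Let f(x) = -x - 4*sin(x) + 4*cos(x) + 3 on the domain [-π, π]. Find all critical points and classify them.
f'(x) = -4*sqrt(2)*sin(x + pi/4) - 1

Solve f'(x) = 0 on [-π, π]:
  f'(x) = 0 ⇔ -4*sin(x) - 4*cos(x) = 1. Write the left side as R·cos(x + φ) with R = √((-4)² + 4²) = 4*sqrt(2), cos φ = -sqrt(2)/2, sin φ = sqrt(2)/2; then cos(x + φ) = sqrt(2)/8. Solve for x and keep the solutions lying in [-π, π].
  ⇒ x = atan((-sqrt(31) - 1)/(-1 + sqrt(31))) ≈ -0.9631, atan((-1 + sqrt(31))/(-sqrt(31) - 1)) + pi ≈ 2.5339

f''(x) = -4*sqrt(2)*cos(x + pi/4)
Second-derivative test at each critical point:
  f''(-0.9631) = -5.5678 < 0 → local maximum
  f''(2.5339) = 5.5678 > 0 → local minimum

Critical points: x = atan((-sqrt(31) - 1)/(-1 + sqrt(31))) ≈ -0.9631 (local maximum); x = atan((-1 + sqrt(31))/(-sqrt(31) - 1)) + pi ≈ 2.5339 (local minimum)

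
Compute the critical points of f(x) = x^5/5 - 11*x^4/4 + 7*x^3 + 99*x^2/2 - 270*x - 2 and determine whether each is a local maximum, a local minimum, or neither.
f'(x) = x^4 - 11*x^3 + 21*x^2 + 99*x - 270

Solve f'(x) = 0:
  Factor: x^4 - 11*x^3 + 21*x^2 + 99*x - 270 = (x - 6)*(x - 5)*(x - 3)*(x + 3) = 0.
  ⇒ x = -3, 3, 5, 6

f''(x) = 4*x^3 - 33*x^2 + 42*x + 99
Second-derivative test at each critical point:
  f''(-3) = -432 < 0 → local maximum
  f''(3) = 36 > 0 → local minimum
  f''(5) = -16 < 0 → local maximum
  f''(6) = 27 > 0 → local minimum

Critical points: x = -3 (local maximum); x = 3 (local minimum); x = 5 (local maximum); x = 6 (local minimum)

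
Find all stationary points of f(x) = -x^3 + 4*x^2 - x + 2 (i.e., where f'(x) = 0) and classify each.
f'(x) = -3*x^2 + 8*x - 1

Solve f'(x) = 0:
  3*x^2 - 8*x + 1 = 0 has no rational roots; quadratic formula: x = (8 ± √52)/6.
  ⇒ x = 4/3 - sqrt(13)/3 ≈ 0.1315, sqrt(13)/3 + 4/3 ≈ 2.5352

f''(x) = 8 - 6*x
Second-derivative test at each critical point:
  f''(0.1315) = 7.2111 > 0 → local minimum
  f''(2.5352) = -7.2111 < 0 → local maximum

Critical points: x = 4/3 - sqrt(13)/3 ≈ 0.1315 (local minimum); x = sqrt(13)/3 + 4/3 ≈ 2.5352 (local maximum)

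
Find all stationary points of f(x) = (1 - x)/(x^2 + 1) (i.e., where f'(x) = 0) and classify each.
f'(x) = (-x^2 + 2*x*(x - 1) - 1)/(x^2 + 1)^2

Solve f'(x) = 0:
  f'(x) = (x^2 - 2*x - 1)/(x^2 + 1)^2; the denominator is positive wherever f is defined, so f'(x) = 0 ⇔ x^2 - 2*x - 1 = 0.
  x^2 - 2*x - 1 = 0 has no rational roots; quadratic formula: x = (2 ± √8)/2.
  ⇒ x = 1 - sqrt(2) ≈ -0.4142, 1 + sqrt(2) ≈ 2.4142

f''(x) = 2*(4*x^2*(1 - x) + (3*x - 1)*(x^2 + 1))/(x^2 + 1)^3
Second-derivative test at each critical point:
  f''(-0.4142) = -2.0607 < 0 → local maximum
  f''(2.4142) = 0.0607 > 0 → local minimum

Critical points: x = 1 - sqrt(2) ≈ -0.4142 (local maximum); x = 1 + sqrt(2) ≈ 2.4142 (local minimum)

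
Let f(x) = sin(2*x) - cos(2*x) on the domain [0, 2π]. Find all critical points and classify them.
f'(x) = 2*sqrt(2)*sin(2*x + pi/4)

Solve f'(x) = 0 on [0, 2π]:
  f'(x) = 0 ⇔ cos(2*x) = -sin(2*x) ⇔ tan(2*x) = -1, i.e. 2*x = arctan(-1) + nπ; keep the solutions lying in [0, 2π].
  ⇒ x = 3*pi/8 ≈ 1.1781, 7*pi/8 ≈ 2.7489, 11*pi/8 ≈ 4.3197, 15*pi/8 ≈ 5.8905

f''(x) = 4*sqrt(2)*cos(2*x + pi/4)
Second-derivative test at each critical point:
  f''(1.1781) = -5.6569 < 0 → local maximum
  f''(2.7489) = 5.6569 > 0 → local minimum
  f''(4.3197) = -5.6569 < 0 → local maximum
  f''(5.8905) = 5.6569 > 0 → local minimum

Critical points: x = 3*pi/8 ≈ 1.1781 (local maximum); x = 7*pi/8 ≈ 2.7489 (local minimum); x = 11*pi/8 ≈ 4.3197 (local maximum); x = 15*pi/8 ≈ 5.8905 (local minimum)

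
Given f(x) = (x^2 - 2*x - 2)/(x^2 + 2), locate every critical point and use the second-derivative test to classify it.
f'(x) = 2*(x^2 + 4*x - 2)/(x^4 + 4*x^2 + 4)

Solve f'(x) = 0:
  f'(x) = 2*(x^2 + 4*x - 2)/(x^2 + 2)^2; the denominator is positive wherever f is defined, so f'(x) = 0 ⇔ 2*x^2 + 8*x - 4 = 0.
  Factor: 2*x^2 + 8*x - 4 = 2*(x^2 + 4*x - 2); x^2 + 4*x - 2 = 0 has no rational roots; quadratic formula: x = (-4 ± √24)/2.
  ⇒ x = -sqrt(6) - 2 ≈ -4.4495, -2 + sqrt(6) ≈ 0.4495

f''(x) = 4*(-x^3 - 6*x^2 + 6*x + 4)/(x^6 + 6*x^4 + 12*x^2 + 8)
Second-derivative test at each critical point:
  f''(-4.4495) = -0.0206 < 0 → local maximum
  f''(0.4495) = 2.0206 > 0 → local minimum

Critical points: x = -sqrt(6) - 2 ≈ -4.4495 (local maximum); x = -2 + sqrt(6) ≈ 0.4495 (local minimum)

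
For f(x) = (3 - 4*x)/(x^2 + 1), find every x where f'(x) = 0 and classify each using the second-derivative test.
f'(x) = 2*(2*x^2 - 3*x - 2)/(x^4 + 2*x^2 + 1)

Solve f'(x) = 0:
  f'(x) = 2*(x - 2)*(2*x + 1)/(x^2 + 1)^2; the denominator is positive wherever f is defined, so f'(x) = 0 ⇔ 4*x^2 - 6*x - 4 = 0.
  Factor: 4*x^2 - 6*x - 4 = 2*(x - 2)*(2*x + 1) = 0.
  ⇒ x = -1/2, 2

f''(x) = 2*(4*x^2*(3 - 4*x) + 3*(4*x - 1)*(x^2 + 1))/(x^2 + 1)^3
Second-derivative test at each critical point:
  f''(-1/2) = -32/5 < 0 → local maximum
  f''(2) = 2/5 > 0 → local minimum

Critical points: x = -1/2 (local maximum); x = 2 (local minimum)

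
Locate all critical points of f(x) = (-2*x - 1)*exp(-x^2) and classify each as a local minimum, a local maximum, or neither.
f'(x) = 2*(x*(2*x + 1) - 1)*exp(-x^2)

Solve f'(x) = 0:
  f'(x) = (4*x^2 + 2*x - 2)·exp(-x^2) and exp(-x^2) > 0 for every x, so f'(x) = 0 ⇔ 4*x^2 + 2*x - 2 = 0.
  Factor: 4*x^2 + 2*x - 2 = 2*(x + 1)*(2*x - 1) = 0.
  ⇒ x = -1, 1/2

f''(x) = 2*(-4*x^3 - 2*x^2 + 6*x + 1)*exp(-x^2)
Second-derivative test at each critical point:
  f''(-1) = -2.2073 < 0 → local maximum
  f''(1/2) = 4.6728 > 0 → local minimum

Critical points: x = -1 (local maximum); x = 1/2 (local minimum)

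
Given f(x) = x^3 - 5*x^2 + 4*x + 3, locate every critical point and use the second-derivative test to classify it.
f'(x) = 3*x^2 - 10*x + 4

Solve f'(x) = 0:
  3*x^2 - 10*x + 4 = 0 has no rational roots; quadratic formula: x = (10 ± √52)/6.
  ⇒ x = 5/3 - sqrt(13)/3 ≈ 0.4648, sqrt(13)/3 + 5/3 ≈ 2.8685

f''(x) = 6*x - 10
Second-derivative test at each critical point:
  f''(0.4648) = -7.2111 < 0 → local maximum
  f''(2.8685) = 7.2111 > 0 → local minimum

Critical points: x = 5/3 - sqrt(13)/3 ≈ 0.4648 (local maximum); x = sqrt(13)/3 + 5/3 ≈ 2.8685 (local minimum)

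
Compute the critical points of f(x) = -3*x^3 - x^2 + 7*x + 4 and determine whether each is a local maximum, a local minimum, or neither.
f'(x) = -9*x^2 - 2*x + 7

Solve f'(x) = 0:
  Factor: -9*x^2 - 2*x + 7 = -(x + 1)*(9*x - 7) = 0.
  ⇒ x = -1, 7/9

f''(x) = -18*x - 2
Second-derivative test at each critical point:
  f''(-1) = 16 > 0 → local minimum
  f''(7/9) = -16 < 0 → local maximum

Critical points: x = -1 (local minimum); x = 7/9 (local maximum)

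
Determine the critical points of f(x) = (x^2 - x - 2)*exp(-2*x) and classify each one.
f'(x) = (-2*x^2 + 4*x + 3)*exp(-2*x)

Solve f'(x) = 0:
  f'(x) = (-2*x^2 + 4*x + 3)·exp(-2*x) and exp(-2*x) > 0 for every x, so f'(x) = 0 ⇔ -2*x^2 + 4*x + 3 = 0.
  2*x^2 - 4*x - 3 = 0 has no rational roots; quadratic formula: x = (4 ± √40)/4.
  ⇒ x = 1 - sqrt(10)/2 ≈ -0.5811, 1 + sqrt(10)/2 ≈ 2.5811

f''(x) = 2*(2*x^2 - 6*x - 1)*exp(-2*x)
Second-derivative test at each critical point:
  f''(-0.5811) = 20.2209 > 0 → local minimum
  f''(2.5811) = -0.0362 < 0 → local maximum

Critical points: x = 1 - sqrt(10)/2 ≈ -0.5811 (local minimum); x = 1 + sqrt(10)/2 ≈ 2.5811 (local maximum)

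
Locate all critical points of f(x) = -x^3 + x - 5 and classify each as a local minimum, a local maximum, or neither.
f'(x) = 1 - 3*x^2

Solve f'(x) = 0:
  3*x^2 - 1 = 0 has no rational roots; quadratic formula: x = (0 ± √12)/6.
  ⇒ x = -sqrt(3)/3 ≈ -0.5774, sqrt(3)/3 ≈ 0.5774

f''(x) = -6*x
Second-derivative test at each critical point:
  f''(-0.5774) = 3.4641 > 0 → local minimum
  f''(0.5774) = -3.4641 < 0 → local maximum

Critical points: x = -sqrt(3)/3 ≈ -0.5774 (local minimum); x = sqrt(3)/3 ≈ 0.5774 (local maximum)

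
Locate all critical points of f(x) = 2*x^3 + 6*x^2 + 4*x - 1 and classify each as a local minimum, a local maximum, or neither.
f'(x) = 6*x^2 + 12*x + 4

Solve f'(x) = 0:
  Factor: 6*x^2 + 12*x + 4 = 2*(3*x^2 + 6*x + 2); 3*x^2 + 6*x + 2 = 0 has no rational roots; quadratic formula: x = (-6 ± √12)/6.
  ⇒ x = -1 - sqrt(3)/3 ≈ -1.5774, -1 + sqrt(3)/3 ≈ -0.4226

f''(x) = 12*x + 12
Second-derivative test at each critical point:
  f''(-1.5774) = -6.9282 < 0 → local maximum
  f''(-0.4226) = 6.9282 > 0 → local minimum

Critical points: x = -1 - sqrt(3)/3 ≈ -1.5774 (local maximum); x = -1 + sqrt(3)/3 ≈ -0.4226 (local minimum)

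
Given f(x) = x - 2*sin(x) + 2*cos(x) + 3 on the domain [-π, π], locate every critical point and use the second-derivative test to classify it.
f'(x) = -2*sqrt(2)*sin(x + pi/4) + 1

Solve f'(x) = 0 on [-π, π]:
  f'(x) = 0 ⇔ -2*sin(x) - 2*cos(x) = -1. Write the left side as R·cos(x + φ) with R = √((-2)² + 2²) = 2*sqrt(2), cos φ = -sqrt(2)/2, sin φ = sqrt(2)/2; then cos(x + φ) = -sqrt(2)/4. Solve for x and keep the solutions lying in [-π, π].
  ⇒ x = atan((1 - sqrt(7))/(1 + sqrt(7))) ≈ -0.4240, atan((1 + sqrt(7))/(1 - sqrt(7))) + pi ≈ 1.9948

f''(x) = -2*sqrt(2)*cos(x + pi/4)
Second-derivative test at each critical point:
  f''(-0.4240) = -2.6458 < 0 → local maximum
  f''(1.9948) = 2.6458 > 0 → local minimum

Critical points: x = atan((1 - sqrt(7))/(1 + sqrt(7))) ≈ -0.4240 (local maximum); x = atan((1 + sqrt(7))/(1 - sqrt(7))) + pi ≈ 1.9948 (local minimum)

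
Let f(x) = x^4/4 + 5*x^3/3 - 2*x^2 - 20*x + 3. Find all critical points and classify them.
f'(x) = x^3 + 5*x^2 - 4*x - 20

Solve f'(x) = 0:
  Factor: x^3 + 5*x^2 - 4*x - 20 = (x - 2)*(x + 2)*(x + 5) = 0.
  ⇒ x = -5, -2, 2

f''(x) = 3*x^2 + 10*x - 4
Second-derivative test at each critical point:
  f''(-5) = 21 > 0 → local minimum
  f''(-2) = -12 < 0 → local maximum
  f''(2) = 28 > 0 → local minimum

Critical points: x = -5 (local minimum); x = -2 (local maximum); x = 2 (local minimum)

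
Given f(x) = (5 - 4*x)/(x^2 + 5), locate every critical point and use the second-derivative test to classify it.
f'(x) = 2*(2*x^2 - 5*x - 10)/(x^4 + 10*x^2 + 25)

Solve f'(x) = 0:
  f'(x) = 2*(2*x^2 - 5*x - 10)/(x^2 + 5)^2; the denominator is positive wherever f is defined, so f'(x) = 0 ⇔ 4*x^2 - 10*x - 20 = 0.
  Factor: 4*x^2 - 10*x - 20 = 2*(2*x^2 - 5*x - 10); 2*x^2 - 5*x - 10 = 0 has no rational roots; quadratic formula: x = (5 ± √105)/4.
  ⇒ x = 5/4 - sqrt(105)/4 ≈ -1.3117, 5/4 + sqrt(105)/4 ≈ 3.8117

f''(x) = 2*(4*x^2*(5 - 4*x) + (12*x - 5)*(x^2 + 5))/(x^2 + 5)^3
Second-derivative test at each critical point:
  f''(-1.3117) = -0.4537 < 0 → local maximum
  f''(3.8117) = 0.0537 > 0 → local minimum

Critical points: x = 5/4 - sqrt(105)/4 ≈ -1.3117 (local maximum); x = 5/4 + sqrt(105)/4 ≈ 3.8117 (local minimum)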